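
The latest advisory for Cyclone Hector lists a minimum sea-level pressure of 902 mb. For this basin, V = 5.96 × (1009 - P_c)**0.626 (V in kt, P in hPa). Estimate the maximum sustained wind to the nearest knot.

ΔP = 1009 − 902 = 107 mb.
107^0.626 ≈ 18.638.
V ≈ 5.96 × 18.638 ≈ 111.1 kt.

111 kt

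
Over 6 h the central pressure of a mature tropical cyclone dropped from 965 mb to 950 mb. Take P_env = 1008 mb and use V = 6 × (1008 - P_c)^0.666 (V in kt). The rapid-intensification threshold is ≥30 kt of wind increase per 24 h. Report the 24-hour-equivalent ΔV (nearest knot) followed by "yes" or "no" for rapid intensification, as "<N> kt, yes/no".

65 kt, yes

V₁: ΔP = 43, V ≈ 6 × 43^0.666 ≈ 73.46 kt.
V₂: ΔP = 58, V ≈ 6 × 58^0.666 ≈ 89.66 kt.
ΔV over 6 h = 16.20 kt → 24 h equivalent = 16.20 × 24/6 ≈ 64.80 kt.
65 kt ≥ 30 kt ⇒ rapid intensification.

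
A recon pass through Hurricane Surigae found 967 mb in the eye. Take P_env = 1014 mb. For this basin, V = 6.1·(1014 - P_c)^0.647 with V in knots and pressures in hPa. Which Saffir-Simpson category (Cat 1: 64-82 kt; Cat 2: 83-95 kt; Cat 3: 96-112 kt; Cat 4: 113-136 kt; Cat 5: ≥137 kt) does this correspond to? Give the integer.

1

ΔP = 1014 − 967 = 47 mb.
V ≈ 6.1 × 47^0.647 = 6.1 × 12.07 ≈ 74 kt.
74 kt falls in the Category 1 band.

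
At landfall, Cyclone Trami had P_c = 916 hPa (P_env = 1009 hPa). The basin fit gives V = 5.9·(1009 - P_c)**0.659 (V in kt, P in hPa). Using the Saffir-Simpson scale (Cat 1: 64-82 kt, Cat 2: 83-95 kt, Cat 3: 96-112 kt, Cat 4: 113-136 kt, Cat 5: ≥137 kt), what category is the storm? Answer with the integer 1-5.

ΔP = 1009 − 916 = 93 hPa.
V ≈ 5.9 × 93^0.659 = 5.9 × 19.83 ≈ 117 kt.
117 kt falls in the Category 4 band.

4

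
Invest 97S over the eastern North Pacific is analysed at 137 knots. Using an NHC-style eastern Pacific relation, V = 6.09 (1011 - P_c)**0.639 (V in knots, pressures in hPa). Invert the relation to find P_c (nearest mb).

ΔP = (V / 6.09)^(1/0.639) = (137/6.09)^1.565.
137/6.09 = 22.496; 22.496^1.565 ≈ 130.61 mb.
P_c = 1011 − 130.61 = 880.39 ≈ 880 mb.

880 mb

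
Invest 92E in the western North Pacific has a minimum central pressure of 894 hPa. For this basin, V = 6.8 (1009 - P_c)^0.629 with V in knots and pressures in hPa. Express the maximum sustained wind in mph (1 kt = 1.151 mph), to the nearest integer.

155 mph

ΔP = 1009 − 894 = 115 hPa.
V ≈ 6.8 × 115^0.629 = 6.8 × 19.778 ≈ 134.489 kt.
134.489 × 1.151 ≈ 154.80 mph → 155 mph.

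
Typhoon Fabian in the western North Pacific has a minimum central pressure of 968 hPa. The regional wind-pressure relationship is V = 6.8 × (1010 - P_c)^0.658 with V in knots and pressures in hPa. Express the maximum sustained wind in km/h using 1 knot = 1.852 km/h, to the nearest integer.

147 km/h

ΔP = 1010 − 968 = 42 hPa.
V ≈ 6.8 × 42^0.658 = 6.8 × 11.698 ≈ 79.544 kt.
79.544 × 1.852 ≈ 147.32 km/h → 147 km/h.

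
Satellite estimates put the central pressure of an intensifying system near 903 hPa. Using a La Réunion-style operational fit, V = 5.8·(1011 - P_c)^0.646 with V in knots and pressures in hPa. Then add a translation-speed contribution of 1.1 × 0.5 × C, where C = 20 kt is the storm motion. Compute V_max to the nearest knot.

ΔP = 1011 − 903 = 108 hPa.
108^0.646 ≈ 20.587.
V ≈ 5.8 × 20.587 ≈ 119.4 kt.
Translation term: 1.1 × 0.5 × 20 = 11 kt.
Corrected V ≈ 130.4 kt → 130 kt.

130 kt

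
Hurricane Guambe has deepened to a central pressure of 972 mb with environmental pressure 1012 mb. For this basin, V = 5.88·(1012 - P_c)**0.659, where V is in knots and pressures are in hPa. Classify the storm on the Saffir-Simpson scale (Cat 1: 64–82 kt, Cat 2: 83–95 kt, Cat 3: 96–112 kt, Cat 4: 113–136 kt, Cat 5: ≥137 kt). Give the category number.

ΔP = 1012 − 972 = 40 mb.
V ≈ 5.88 × 40^0.659 = 5.88 × 11.37 ≈ 67 kt.
67 kt falls in the Category 1 band.

1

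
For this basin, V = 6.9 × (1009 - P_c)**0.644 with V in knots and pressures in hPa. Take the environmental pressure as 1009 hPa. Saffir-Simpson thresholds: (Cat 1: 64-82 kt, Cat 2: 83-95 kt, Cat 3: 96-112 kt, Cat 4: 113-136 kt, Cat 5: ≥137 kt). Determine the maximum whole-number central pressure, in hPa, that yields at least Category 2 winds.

961 hPa

Category 2 begins at V = 83 kt.
Required ΔP = (83/6.9)^(1/0.644) = 12.029^1.553 ≈ 47.57 hPa.
P_c ≤ 1009 − 47.57 = 961.43, so the highest integer P_c is 961 hPa.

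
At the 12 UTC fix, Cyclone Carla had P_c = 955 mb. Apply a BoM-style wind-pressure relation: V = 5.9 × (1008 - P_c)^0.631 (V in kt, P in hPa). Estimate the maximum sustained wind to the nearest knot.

72 kt

ΔP = 1008 − 955 = 53 mb.
53^0.631 ≈ 12.247.
V ≈ 5.9 × 12.247 ≈ 72.3 kt.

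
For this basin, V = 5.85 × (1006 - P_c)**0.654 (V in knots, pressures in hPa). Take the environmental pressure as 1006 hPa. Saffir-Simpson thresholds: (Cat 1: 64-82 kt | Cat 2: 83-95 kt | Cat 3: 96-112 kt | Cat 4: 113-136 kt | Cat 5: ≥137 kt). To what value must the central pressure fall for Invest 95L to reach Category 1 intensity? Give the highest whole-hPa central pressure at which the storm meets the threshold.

967 hPa

Category 1 begins at V = 64 kt.
Required ΔP = (64/5.85)^(1/0.654) = 10.940^1.529 ≈ 38.79 hPa.
P_c ≤ 1006 − 38.79 = 967.21, so the highest integer P_c is 967 hPa.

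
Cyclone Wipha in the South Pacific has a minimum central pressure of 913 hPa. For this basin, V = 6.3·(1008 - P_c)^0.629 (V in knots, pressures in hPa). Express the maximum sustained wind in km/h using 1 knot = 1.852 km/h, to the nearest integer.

ΔP = 1008 − 913 = 95 hPa.
V ≈ 6.3 × 95^0.629 = 6.3 × 17.538 ≈ 110.491 kt.
110.491 × 1.852 ≈ 204.63 km/h → 205 km/h.

205 km/h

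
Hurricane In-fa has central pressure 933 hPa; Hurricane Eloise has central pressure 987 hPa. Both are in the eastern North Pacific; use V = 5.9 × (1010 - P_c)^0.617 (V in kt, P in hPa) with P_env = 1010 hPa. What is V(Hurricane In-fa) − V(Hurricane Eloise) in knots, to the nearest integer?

45 kt

Hurricane In-fa: ΔP = 77; V ≈ 5.9 × 77^0.617 ≈ 86.06 kt.
Hurricane Eloise: ΔP = 23; V ≈ 5.9 × 23^0.617 ≈ 40.84 kt.
Difference ≈ 86.06 − 40.84 = 45.22 → 45 kt.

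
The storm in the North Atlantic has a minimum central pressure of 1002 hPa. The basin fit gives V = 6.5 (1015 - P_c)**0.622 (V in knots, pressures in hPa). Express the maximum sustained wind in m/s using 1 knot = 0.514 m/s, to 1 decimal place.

ΔP = 1015 − 1002 = 13 hPa.
V ≈ 6.5 × 13^0.622 = 6.5 × 4.930 ≈ 32.047 kt.
32.047 × 0.514 ≈ 16.47 m/s → 16.5 m/s.

16.5 m/s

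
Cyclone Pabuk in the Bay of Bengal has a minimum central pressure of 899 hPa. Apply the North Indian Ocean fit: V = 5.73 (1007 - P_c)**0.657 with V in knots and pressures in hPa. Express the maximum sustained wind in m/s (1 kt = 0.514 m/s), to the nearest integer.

64 m/s

ΔP = 1007 − 899 = 108 hPa.
V ≈ 5.73 × 108^0.657 = 5.73 × 21.675 ≈ 124.198 kt.
124.198 × 0.514 ≈ 63.84 m/s → 64 m/s.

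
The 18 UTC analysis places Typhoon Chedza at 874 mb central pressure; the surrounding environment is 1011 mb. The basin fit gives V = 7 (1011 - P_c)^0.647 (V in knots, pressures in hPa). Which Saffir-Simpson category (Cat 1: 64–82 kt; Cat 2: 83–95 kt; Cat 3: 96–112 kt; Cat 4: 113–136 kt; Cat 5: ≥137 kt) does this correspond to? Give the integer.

5

ΔP = 1011 − 874 = 137 mb.
V ≈ 7 × 137^0.647 = 7 × 24.12 ≈ 169 kt.
169 kt falls in the Category 5 band.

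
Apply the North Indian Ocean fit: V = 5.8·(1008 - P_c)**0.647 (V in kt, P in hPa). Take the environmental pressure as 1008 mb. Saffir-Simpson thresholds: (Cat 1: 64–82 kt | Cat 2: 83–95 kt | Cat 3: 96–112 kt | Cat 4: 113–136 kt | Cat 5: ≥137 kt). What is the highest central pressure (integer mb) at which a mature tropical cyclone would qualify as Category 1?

Category 1 begins at V = 64 kt.
Required ΔP = (64/5.8)^(1/0.647) = 11.034^1.546 ≈ 40.90 mb.
P_c ≤ 1008 − 40.90 = 967.10, so the highest integer P_c is 967 mb.

967 mb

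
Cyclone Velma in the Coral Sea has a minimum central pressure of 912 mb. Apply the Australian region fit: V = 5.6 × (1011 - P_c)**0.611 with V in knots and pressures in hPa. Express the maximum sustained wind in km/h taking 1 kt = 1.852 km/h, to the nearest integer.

172 km/h

ΔP = 1011 − 912 = 99 mb.
V ≈ 5.6 × 99^0.611 = 5.6 × 16.570 ≈ 92.794 kt.
92.794 × 1.852 ≈ 171.85 km/h → 172 km/h.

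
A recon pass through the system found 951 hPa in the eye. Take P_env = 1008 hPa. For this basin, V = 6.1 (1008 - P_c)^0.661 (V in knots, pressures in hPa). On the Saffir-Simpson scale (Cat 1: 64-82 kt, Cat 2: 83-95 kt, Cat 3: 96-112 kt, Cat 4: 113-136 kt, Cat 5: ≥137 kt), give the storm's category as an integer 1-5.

2

ΔP = 1008 − 951 = 57 hPa.
V ≈ 6.1 × 57^0.661 = 6.1 × 14.48 ≈ 88 kt.
88 kt falls in the Category 2 band.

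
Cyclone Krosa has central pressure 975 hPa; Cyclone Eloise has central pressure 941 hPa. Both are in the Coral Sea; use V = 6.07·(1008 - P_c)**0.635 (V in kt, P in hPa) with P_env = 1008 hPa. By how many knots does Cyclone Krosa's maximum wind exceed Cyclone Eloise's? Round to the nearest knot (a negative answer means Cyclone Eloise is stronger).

Cyclone Krosa: ΔP = 33; V ≈ 6.07 × 33^0.635 ≈ 55.90 kt.
Cyclone Eloise: ΔP = 67; V ≈ 6.07 × 67^0.635 ≈ 87.65 kt.
Difference ≈ 55.90 − 87.65 = -31.75 → -32 kt.

-32 kt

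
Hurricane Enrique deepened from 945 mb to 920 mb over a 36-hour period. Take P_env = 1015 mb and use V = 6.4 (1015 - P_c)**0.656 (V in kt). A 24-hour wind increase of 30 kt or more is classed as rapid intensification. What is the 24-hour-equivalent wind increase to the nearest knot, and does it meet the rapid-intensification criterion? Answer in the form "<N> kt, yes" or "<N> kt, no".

V₁: ΔP = 70, V ≈ 6.4 × 70^0.656 ≈ 103.89 kt.
V₂: ΔP = 95, V ≈ 6.4 × 95^0.656 ≈ 126.93 kt.
ΔV over 36 h = 23.04 kt → 24 h equivalent = 23.04 × 24/36 ≈ 15.36 kt.
15 kt < 30 kt ⇒ not rapid intensification.

15 kt, no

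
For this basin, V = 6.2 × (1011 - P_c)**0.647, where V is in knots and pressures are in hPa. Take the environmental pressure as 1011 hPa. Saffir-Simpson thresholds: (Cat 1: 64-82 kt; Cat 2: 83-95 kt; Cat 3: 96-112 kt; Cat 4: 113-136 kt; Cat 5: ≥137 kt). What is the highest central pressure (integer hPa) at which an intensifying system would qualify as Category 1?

974 hPa

Category 1 begins at V = 64 kt.
Required ΔP = (64/6.2)^(1/0.647) = 10.323^1.546 ≈ 36.89 hPa.
P_c ≤ 1011 − 36.89 = 974.11, so the highest integer P_c is 974 hPa.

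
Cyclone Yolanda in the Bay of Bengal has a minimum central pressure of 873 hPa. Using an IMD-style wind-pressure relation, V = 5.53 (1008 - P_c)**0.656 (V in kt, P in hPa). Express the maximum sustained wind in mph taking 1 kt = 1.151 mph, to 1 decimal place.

159.0 mph

ΔP = 1008 − 873 = 135 hPa.
V ≈ 5.53 × 135^0.656 = 5.53 × 24.975 ≈ 138.110 kt.
138.110 × 1.151 ≈ 158.96 mph → 159.0 mph.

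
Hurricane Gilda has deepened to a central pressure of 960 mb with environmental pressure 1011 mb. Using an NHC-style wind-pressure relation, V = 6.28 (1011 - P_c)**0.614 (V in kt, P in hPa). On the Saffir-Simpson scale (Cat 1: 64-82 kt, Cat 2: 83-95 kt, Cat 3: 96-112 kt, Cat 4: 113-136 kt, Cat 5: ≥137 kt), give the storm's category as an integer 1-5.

1

ΔP = 1011 − 960 = 51 mb.
V ≈ 6.28 × 51^0.614 = 6.28 × 11.18 ≈ 70 kt.
70 kt falls in the Category 1 band.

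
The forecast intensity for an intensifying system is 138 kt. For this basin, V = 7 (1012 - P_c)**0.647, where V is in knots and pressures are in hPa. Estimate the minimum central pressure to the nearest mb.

ΔP = (V / 7)^(1/0.647) = (138/7)^1.546.
138/7 = 19.714; 19.714^1.546 ≈ 100.28 mb.
P_c = 1012 − 100.28 = 911.72 ≈ 912 mb.

912 mb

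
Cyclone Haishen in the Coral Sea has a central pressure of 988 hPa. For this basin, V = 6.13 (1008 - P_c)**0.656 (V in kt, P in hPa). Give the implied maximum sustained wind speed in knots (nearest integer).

44 kt

ΔP = 1008 − 988 = 20 hPa.
20^0.656 ≈ 7.136.
V ≈ 6.13 × 7.136 ≈ 43.7 kt.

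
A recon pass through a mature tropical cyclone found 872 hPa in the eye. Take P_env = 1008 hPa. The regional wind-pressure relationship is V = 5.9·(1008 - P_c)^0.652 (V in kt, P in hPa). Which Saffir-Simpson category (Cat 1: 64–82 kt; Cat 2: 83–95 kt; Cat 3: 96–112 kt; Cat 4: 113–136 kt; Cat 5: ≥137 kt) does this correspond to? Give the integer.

5

ΔP = 1008 − 872 = 136 hPa.
V ≈ 5.9 × 136^0.652 = 5.9 × 24.61 ≈ 145 kt.
145 kt falls in the Category 5 band.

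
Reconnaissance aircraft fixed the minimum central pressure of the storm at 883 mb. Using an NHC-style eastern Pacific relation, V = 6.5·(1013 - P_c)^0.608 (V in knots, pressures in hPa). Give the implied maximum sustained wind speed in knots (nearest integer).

ΔP = 1013 − 883 = 130 mb.
130^0.608 ≈ 19.288.
V ≈ 6.5 × 19.288 ≈ 125.4 kt.

125 kt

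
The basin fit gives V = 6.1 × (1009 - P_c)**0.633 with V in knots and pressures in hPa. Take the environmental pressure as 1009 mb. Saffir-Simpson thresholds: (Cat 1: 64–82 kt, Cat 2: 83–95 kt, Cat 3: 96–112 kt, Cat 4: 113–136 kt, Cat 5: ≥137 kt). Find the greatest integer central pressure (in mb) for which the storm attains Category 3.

Category 3 begins at V = 96 kt.
Required ΔP = (96/6.1)^(1/0.633) = 15.738^1.580 ≈ 77.79 mb.
P_c ≤ 1009 − 77.79 = 931.21, so the highest integer P_c is 931 mb.

931 mb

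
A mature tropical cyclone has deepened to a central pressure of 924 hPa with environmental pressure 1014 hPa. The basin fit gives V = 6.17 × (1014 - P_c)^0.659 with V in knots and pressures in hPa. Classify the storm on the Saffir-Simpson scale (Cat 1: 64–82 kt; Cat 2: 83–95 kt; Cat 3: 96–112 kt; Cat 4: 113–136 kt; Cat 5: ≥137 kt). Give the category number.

4

ΔP = 1014 − 924 = 90 hPa.
V ≈ 6.17 × 90^0.659 = 6.17 × 19.40 ≈ 120 kt.
120 kt falls in the Category 4 band.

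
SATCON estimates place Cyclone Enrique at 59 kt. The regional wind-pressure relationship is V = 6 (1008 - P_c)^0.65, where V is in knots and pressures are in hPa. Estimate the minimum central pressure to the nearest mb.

ΔP = (V / 6)^(1/0.65) = (59/6)^1.538.
59/6 = 9.833; 9.833^1.538 ≈ 33.67 mb.
P_c = 1008 − 33.67 = 974.33 ≈ 974 mb.

974 mb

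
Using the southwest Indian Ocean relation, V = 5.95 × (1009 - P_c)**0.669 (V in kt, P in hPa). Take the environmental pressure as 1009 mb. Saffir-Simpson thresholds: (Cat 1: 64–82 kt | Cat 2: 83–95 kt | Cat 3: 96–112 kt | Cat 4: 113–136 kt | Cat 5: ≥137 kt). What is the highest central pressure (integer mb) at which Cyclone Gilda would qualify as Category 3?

Category 3 begins at V = 96 kt.
Required ΔP = (96/5.95)^(1/0.669) = 16.134^1.495 ≈ 63.87 mb.
P_c ≤ 1009 − 63.87 = 945.13, so the highest integer P_c is 945 mb.

945 mb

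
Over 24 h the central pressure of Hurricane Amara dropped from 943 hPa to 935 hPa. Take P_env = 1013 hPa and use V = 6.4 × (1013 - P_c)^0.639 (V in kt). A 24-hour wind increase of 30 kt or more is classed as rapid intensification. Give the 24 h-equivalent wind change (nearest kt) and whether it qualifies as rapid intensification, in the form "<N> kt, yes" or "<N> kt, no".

V₁: ΔP = 70, V ≈ 6.4 × 70^0.639 ≈ 96.65 kt.
V₂: ΔP = 78, V ≈ 6.4 × 78^0.639 ≈ 103.57 kt.
ΔV over 24 h = 6.92 kt → 24 h equivalent = 6.92 × 24/24 ≈ 6.92 kt.
7 kt < 30 kt ⇒ not rapid intensification.

7 kt, no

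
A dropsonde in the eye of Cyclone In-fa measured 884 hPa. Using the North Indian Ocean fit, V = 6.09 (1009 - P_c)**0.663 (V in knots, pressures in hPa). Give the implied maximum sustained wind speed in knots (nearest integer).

ΔP = 1009 − 884 = 125 hPa.
125^0.663 ≈ 24.561.
V ≈ 6.09 × 24.561 ≈ 149.6 kt.

150 kt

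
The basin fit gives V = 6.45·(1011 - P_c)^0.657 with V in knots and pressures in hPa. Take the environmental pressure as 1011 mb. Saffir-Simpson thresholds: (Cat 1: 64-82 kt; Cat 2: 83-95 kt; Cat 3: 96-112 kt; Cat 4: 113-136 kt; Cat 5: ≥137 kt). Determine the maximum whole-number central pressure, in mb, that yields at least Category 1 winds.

978 mb

Category 1 begins at V = 64 kt.
Required ΔP = (64/6.45)^(1/0.657) = 9.922^1.522 ≈ 32.88 mb.
P_c ≤ 1011 − 32.88 = 978.12, so the highest integer P_c is 978 mb.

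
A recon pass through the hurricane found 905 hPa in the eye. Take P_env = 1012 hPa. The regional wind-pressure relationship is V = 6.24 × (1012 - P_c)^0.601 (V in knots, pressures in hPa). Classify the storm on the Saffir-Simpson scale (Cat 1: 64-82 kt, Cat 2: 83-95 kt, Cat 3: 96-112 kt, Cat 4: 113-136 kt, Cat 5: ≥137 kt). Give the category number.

3

ΔP = 1012 − 905 = 107 hPa.
V ≈ 6.24 × 107^0.601 = 6.24 × 16.58 ≈ 103 kt.
103 kt falls in the Category 3 band.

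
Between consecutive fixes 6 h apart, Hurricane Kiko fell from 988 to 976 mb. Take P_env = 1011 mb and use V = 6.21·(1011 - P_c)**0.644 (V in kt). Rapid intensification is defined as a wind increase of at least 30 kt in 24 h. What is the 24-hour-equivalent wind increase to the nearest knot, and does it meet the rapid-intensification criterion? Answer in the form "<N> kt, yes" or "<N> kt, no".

V₁: ΔP = 23, V ≈ 6.21 × 23^0.644 ≈ 46.78 kt.
V₂: ΔP = 35, V ≈ 6.21 × 35^0.644 ≈ 61.30 kt.
ΔV over 6 h = 14.52 kt → 24 h equivalent = 14.52 × 24/6 ≈ 58.08 kt.
58 kt ≥ 30 kt ⇒ rapid intensification.

58 kt, yes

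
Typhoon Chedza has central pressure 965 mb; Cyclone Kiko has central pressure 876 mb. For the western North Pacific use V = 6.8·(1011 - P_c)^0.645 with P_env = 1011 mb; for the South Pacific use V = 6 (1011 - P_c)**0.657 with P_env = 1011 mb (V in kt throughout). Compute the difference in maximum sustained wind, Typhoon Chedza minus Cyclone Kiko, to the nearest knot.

-70 kt

Typhoon Chedza: ΔP = 46; V ≈ 6.8 × 46^0.645 ≈ 80.35 kt.
Cyclone Kiko: ΔP = 135; V ≈ 6 × 135^0.657 ≈ 150.58 kt.
Difference ≈ 80.35 − 150.58 = -70.23 → -70 kt.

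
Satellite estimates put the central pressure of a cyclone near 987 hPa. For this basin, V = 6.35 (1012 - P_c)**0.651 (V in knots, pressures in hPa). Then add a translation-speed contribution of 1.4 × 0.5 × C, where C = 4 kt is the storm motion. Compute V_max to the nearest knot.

ΔP = 1012 − 987 = 25 hPa.
25^0.651 ≈ 8.129.
V ≈ 6.35 × 8.129 ≈ 51.6 kt.
Translation term: 1.4 × 0.5 × 4 = 2.8 kt.
Corrected V ≈ 54.4 kt → 54 kt.

54 kt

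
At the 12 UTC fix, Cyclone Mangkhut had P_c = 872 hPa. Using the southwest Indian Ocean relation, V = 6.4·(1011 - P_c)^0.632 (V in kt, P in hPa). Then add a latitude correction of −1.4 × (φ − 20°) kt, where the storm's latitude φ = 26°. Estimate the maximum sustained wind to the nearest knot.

ΔP = 1011 − 872 = 139 hPa.
139^0.632 ≈ 22.614.
V ≈ 6.4 × 22.614 ≈ 144.7 kt.
Latitude correction: −1.4 × (26 − 20) = -8.4 kt.
Corrected V ≈ 136.3 kt → 136 kt.

136 kt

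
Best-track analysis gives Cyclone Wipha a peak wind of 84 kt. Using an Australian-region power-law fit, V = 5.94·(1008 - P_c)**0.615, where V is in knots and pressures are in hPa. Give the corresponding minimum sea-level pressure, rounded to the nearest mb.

ΔP = (V / 5.94)^(1/0.615) = (84/5.94)^1.626.
84/5.94 = 14.141; 14.141^1.626 ≈ 74.25 mb.
P_c = 1008 − 74.25 = 933.75 ≈ 934 mb.

934 mb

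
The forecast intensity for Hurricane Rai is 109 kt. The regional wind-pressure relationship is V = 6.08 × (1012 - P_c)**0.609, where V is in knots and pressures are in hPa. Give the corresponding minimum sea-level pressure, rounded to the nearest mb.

ΔP = (V / 6.08)^(1/0.609) = (109/6.08)^1.642.
109/6.08 = 17.928; 17.928^1.642 ≈ 114.37 mb.
P_c = 1012 − 114.37 = 897.63 ≈ 898 mb.

898 mb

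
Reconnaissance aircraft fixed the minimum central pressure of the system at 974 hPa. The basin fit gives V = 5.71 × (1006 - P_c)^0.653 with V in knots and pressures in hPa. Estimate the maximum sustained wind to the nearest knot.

55 kt

ΔP = 1006 − 974 = 32 hPa.
32^0.653 ≈ 9.613.
V ≈ 5.71 × 9.613 ≈ 54.9 kt.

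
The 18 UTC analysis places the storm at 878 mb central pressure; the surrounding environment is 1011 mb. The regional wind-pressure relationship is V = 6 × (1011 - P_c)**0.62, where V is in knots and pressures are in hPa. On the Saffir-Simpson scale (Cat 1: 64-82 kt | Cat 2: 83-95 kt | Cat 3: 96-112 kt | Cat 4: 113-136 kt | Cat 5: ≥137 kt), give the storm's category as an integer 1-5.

ΔP = 1011 − 878 = 133 mb.
V ≈ 6 × 133^0.62 = 6 × 20.74 ≈ 124 kt.
124 kt falls in the Category 4 band.

4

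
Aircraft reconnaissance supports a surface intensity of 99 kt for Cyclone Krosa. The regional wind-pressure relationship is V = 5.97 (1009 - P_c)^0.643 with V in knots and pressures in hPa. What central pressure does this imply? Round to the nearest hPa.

ΔP = (V / 5.97)^(1/0.643) = (99/5.97)^1.555.
99/5.97 = 16.583; 16.583^1.555 ≈ 78.85 hPa.
P_c = 1009 − 78.85 = 930.15 ≈ 930 hPa.

930 hPa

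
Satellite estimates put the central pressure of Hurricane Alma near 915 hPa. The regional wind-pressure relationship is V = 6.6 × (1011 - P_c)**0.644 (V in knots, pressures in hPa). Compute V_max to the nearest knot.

ΔP = 1011 − 915 = 96 hPa.
96^0.644 ≈ 18.905.
V ≈ 6.6 × 18.905 ≈ 124.8 kt.

125 kt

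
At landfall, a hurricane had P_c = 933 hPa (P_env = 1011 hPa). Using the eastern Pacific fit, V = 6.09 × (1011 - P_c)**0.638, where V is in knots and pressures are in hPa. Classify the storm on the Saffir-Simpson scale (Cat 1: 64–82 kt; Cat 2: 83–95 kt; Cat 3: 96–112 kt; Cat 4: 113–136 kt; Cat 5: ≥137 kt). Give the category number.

ΔP = 1011 − 933 = 78 hPa.
V ≈ 6.09 × 78^0.638 = 6.09 × 16.11 ≈ 98 kt.
98 kt falls in the Category 3 band.

3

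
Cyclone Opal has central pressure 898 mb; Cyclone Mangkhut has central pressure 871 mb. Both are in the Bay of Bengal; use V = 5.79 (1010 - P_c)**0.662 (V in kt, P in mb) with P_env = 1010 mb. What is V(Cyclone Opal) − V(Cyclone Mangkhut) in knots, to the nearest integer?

-20 kt

Cyclone Opal: ΔP = 112; V ≈ 5.79 × 112^0.662 ≈ 131.60 kt.
Cyclone Mangkhut: ΔP = 139; V ≈ 5.79 × 139^0.662 ≈ 151.83 kt.
Difference ≈ 131.60 − 151.83 = -20.23 → -20 kt.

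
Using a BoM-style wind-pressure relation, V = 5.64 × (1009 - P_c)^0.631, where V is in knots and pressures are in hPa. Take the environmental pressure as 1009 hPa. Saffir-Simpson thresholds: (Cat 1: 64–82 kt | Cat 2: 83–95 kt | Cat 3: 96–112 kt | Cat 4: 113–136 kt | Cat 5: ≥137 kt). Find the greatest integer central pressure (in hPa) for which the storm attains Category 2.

938 hPa

Category 2 begins at V = 83 kt.
Required ΔP = (83/5.64)^(1/0.631) = 14.716^1.585 ≈ 70.91 hPa.
P_c ≤ 1009 − 70.91 = 938.09, so the highest integer P_c is 938 hPa.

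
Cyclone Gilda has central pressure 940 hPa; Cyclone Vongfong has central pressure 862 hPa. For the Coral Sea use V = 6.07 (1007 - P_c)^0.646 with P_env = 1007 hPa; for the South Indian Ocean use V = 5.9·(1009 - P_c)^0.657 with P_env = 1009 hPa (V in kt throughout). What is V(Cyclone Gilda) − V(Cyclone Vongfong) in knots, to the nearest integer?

-65 kt

Cyclone Gilda: ΔP = 67; V ≈ 6.07 × 67^0.646 ≈ 91.80 kt.
Cyclone Vongfong: ΔP = 147; V ≈ 5.9 × 147^0.657 ≈ 156.60 kt.
Difference ≈ 91.80 − 156.60 = -64.80 → -65 kt.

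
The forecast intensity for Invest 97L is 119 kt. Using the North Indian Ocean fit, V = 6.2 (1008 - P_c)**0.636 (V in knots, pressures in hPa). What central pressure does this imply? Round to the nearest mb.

ΔP = (V / 6.2)^(1/0.636) = (119/6.2)^1.572.
119/6.2 = 19.194; 19.194^1.572 ≈ 104.12 mb.
P_c = 1008 − 104.12 = 903.88 ≈ 904 mb.

904 mb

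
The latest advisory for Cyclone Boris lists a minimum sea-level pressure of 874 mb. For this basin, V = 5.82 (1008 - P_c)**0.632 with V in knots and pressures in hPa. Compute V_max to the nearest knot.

ΔP = 1008 − 874 = 134 mb.
134^0.632 ≈ 22.097.
V ≈ 5.82 × 22.097 ≈ 128.6 kt.

129 kt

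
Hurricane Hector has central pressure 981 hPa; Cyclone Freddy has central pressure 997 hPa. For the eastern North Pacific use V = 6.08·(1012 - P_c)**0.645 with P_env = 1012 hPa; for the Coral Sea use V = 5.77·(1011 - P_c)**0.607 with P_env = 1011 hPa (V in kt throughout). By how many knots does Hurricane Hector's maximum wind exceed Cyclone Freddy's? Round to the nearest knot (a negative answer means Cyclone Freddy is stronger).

27 kt

Hurricane Hector: ΔP = 31; V ≈ 6.08 × 31^0.645 ≈ 55.70 kt.
Cyclone Freddy: ΔP = 14; V ≈ 5.77 × 14^0.607 ≈ 28.63 kt.
Difference ≈ 55.70 − 28.63 = 27.07 → 27 kt.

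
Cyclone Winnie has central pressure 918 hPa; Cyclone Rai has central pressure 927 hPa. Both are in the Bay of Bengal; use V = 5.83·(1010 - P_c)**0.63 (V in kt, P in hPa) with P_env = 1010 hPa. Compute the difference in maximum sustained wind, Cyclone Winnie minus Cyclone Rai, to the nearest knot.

Cyclone Winnie: ΔP = 92; V ≈ 5.83 × 92^0.63 ≈ 100.66 kt.
Cyclone Rai: ΔP = 83; V ≈ 5.83 × 83^0.63 ≈ 94.34 kt.
Difference ≈ 100.66 − 94.34 = 6.32 → 6 kt.

6 kt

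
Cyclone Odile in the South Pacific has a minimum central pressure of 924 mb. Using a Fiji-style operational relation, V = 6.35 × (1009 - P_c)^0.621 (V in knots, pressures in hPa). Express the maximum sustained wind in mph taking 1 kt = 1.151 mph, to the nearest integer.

115 mph

ΔP = 1009 − 924 = 85 mb.
V ≈ 6.35 × 85^0.621 = 6.35 × 15.782 ≈ 100.217 kt.
100.217 × 1.151 ≈ 115.35 mph → 115 mph.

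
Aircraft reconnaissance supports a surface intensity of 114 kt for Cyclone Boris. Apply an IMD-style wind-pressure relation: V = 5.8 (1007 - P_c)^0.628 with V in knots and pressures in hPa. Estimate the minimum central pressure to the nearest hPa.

892 hPa

ΔP = (V / 5.8)^(1/0.628) = (114/5.8)^1.592.
114/5.8 = 19.655; 19.655^1.592 ≈ 114.73 hPa.
P_c = 1007 − 114.73 = 892.27 ≈ 892 hPa.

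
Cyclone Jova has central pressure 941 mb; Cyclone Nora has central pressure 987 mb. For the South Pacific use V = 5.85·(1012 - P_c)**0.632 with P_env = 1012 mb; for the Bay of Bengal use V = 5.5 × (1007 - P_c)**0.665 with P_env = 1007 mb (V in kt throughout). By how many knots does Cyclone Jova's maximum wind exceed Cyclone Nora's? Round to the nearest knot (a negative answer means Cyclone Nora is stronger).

46 kt

Cyclone Jova: ΔP = 71; V ≈ 5.85 × 71^0.632 ≈ 86.53 kt.
Cyclone Nora: ΔP = 20; V ≈ 5.5 × 20^0.665 ≈ 40.32 kt.
Difference ≈ 86.53 − 40.32 = 46.21 → 46 kt.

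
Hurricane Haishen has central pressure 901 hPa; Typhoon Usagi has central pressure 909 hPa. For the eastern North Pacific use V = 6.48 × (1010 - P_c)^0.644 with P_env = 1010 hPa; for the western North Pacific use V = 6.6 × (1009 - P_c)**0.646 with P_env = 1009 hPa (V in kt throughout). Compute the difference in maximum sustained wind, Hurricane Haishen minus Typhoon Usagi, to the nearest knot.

Hurricane Haishen: ΔP = 109; V ≈ 6.48 × 109^0.644 ≈ 132.95 kt.
Typhoon Usagi: ΔP = 100; V ≈ 6.6 × 100^0.646 ≈ 129.28 kt.
Difference ≈ 132.95 − 129.28 = 3.67 → 4 kt.

4 kt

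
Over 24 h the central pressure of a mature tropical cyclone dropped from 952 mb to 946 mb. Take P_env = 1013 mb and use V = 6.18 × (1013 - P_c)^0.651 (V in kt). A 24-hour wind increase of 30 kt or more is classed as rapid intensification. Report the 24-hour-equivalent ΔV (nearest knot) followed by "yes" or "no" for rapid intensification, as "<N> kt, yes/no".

6 kt, no

V₁: ΔP = 61, V ≈ 6.18 × 61^0.651 ≈ 89.79 kt.
V₂: ΔP = 67, V ≈ 6.18 × 67^0.651 ≈ 95.45 kt.
ΔV over 24 h = 5.66 kt → 24 h equivalent = 5.66 × 24/24 ≈ 5.66 kt.
6 kt < 30 kt ⇒ not rapid intensification.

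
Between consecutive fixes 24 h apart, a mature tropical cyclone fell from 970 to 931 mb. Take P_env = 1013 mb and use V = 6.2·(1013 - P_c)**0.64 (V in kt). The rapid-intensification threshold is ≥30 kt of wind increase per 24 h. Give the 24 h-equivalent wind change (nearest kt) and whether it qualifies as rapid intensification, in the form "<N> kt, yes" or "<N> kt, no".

35 kt, yes

V₁: ΔP = 43, V ≈ 6.2 × 43^0.64 ≈ 68.84 kt.
V₂: ΔP = 82, V ≈ 6.2 × 82^0.64 ≈ 104.05 kt.
ΔV over 24 h = 35.21 kt → 24 h equivalent = 35.21 × 24/24 ≈ 35.21 kt.
35 kt ≥ 30 kt ⇒ rapid intensification.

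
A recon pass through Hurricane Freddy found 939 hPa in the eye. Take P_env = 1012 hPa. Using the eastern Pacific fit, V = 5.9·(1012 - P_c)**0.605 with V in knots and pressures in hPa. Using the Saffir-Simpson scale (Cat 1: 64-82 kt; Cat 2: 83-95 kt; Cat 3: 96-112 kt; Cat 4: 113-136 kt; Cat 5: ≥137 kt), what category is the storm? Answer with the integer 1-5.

ΔP = 1012 − 939 = 73 hPa.
V ≈ 5.9 × 73^0.605 = 5.9 × 13.41 ≈ 79 kt.
79 kt falls in the Category 1 band.

1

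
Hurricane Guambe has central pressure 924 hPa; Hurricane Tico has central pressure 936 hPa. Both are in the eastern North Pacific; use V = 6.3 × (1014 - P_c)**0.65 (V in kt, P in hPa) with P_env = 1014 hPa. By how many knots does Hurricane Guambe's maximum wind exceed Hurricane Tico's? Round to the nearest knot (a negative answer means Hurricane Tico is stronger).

10 kt

Hurricane Guambe: ΔP = 90; V ≈ 6.3 × 90^0.65 ≈ 117.38 kt.
Hurricane Tico: ΔP = 78; V ≈ 6.3 × 78^0.65 ≈ 106.96 kt.
Difference ≈ 117.38 − 106.96 = 10.42 → 10 kt.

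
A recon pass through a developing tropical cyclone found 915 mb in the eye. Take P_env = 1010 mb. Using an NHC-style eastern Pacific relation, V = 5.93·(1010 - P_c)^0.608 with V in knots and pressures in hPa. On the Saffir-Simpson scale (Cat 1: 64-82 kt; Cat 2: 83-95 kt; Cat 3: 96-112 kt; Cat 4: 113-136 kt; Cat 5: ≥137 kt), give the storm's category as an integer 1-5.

ΔP = 1010 − 915 = 95 mb.
V ≈ 5.93 × 95^0.608 = 5.93 × 15.94 ≈ 95 kt.
95 kt falls in the Category 2 band.

2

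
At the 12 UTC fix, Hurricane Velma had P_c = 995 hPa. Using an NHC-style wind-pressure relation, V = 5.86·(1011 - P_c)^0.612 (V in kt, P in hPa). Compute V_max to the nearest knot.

ΔP = 1011 − 995 = 16 hPa.
16^0.612 ≈ 5.457.
V ≈ 5.86 × 5.457 ≈ 32.0 kt.

32 kt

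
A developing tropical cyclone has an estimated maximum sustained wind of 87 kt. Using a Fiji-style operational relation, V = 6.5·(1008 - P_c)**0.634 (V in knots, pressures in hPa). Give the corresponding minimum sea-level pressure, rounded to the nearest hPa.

ΔP = (V / 6.5)^(1/0.634) = (87/6.5)^1.577.
87/6.5 = 13.385; 13.385^1.577 ≈ 59.84 hPa.
P_c = 1008 − 59.84 = 948.16 ≈ 948 hPa.

948 hPa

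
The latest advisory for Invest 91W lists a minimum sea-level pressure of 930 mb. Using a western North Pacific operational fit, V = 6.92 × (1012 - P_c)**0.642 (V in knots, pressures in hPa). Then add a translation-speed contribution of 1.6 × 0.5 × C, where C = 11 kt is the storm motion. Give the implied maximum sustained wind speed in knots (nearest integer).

126 kt

ΔP = 1012 − 930 = 82 mb.
82^0.642 ≈ 16.930.
V ≈ 6.92 × 16.930 ≈ 117.2 kt.
Translation term: 1.6 × 0.5 × 11 = 8.8 kt.
Corrected V ≈ 126 kt → 126 kt.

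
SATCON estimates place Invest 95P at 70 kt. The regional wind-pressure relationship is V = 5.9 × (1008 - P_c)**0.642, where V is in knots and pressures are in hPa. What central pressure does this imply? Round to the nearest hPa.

961 hPa

ΔP = (V / 5.9)^(1/0.642) = (70/5.9)^1.558.
70/5.9 = 11.864; 11.864^1.558 ≈ 47.13 hPa.
P_c = 1008 − 47.13 = 960.87 ≈ 961 hPa.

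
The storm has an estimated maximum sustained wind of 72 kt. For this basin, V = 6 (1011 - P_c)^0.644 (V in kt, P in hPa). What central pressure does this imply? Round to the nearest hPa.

ΔP = (V / 6)^(1/0.644) = (72/6)^1.553.
72/6 = 12.000; 12.000^1.553 ≈ 47.40 hPa.
P_c = 1011 − 47.40 = 963.60 ≈ 964 hPa.

964 hPa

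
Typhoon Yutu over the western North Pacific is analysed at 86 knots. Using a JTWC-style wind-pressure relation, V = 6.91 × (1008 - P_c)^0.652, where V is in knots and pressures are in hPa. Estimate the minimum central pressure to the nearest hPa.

960 hPa

ΔP = (V / 6.91)^(1/0.652) = (86/6.91)^1.534.
86/6.91 = 12.446; 12.446^1.534 ≈ 47.81 hPa.
P_c = 1008 − 47.81 = 960.19 ≈ 960 hPa.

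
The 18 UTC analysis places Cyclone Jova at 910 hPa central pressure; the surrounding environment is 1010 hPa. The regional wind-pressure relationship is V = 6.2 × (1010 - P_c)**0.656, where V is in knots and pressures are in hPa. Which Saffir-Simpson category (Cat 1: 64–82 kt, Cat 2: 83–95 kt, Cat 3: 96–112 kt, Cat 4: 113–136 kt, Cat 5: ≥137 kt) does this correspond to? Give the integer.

4

ΔP = 1010 − 910 = 100 hPa.
V ≈ 6.2 × 100^0.656 = 6.2 × 20.51 ≈ 127 kt.
127 kt falls in the Category 4 band.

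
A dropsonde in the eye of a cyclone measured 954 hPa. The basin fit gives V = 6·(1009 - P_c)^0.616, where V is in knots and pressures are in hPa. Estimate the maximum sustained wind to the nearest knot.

ΔP = 1009 − 954 = 55 hPa.
55^0.616 ≈ 11.805.
V ≈ 6 × 11.805 ≈ 70.8 kt.

71 kt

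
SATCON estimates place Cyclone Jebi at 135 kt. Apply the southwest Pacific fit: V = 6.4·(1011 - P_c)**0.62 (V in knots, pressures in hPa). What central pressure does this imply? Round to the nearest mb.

874 mb

ΔP = (V / 6.4)^(1/0.62) = (135/6.4)^1.613.
135/6.4 = 21.094; 21.094^1.613 ≈ 136.69 mb.
P_c = 1011 − 136.69 = 874.31 ≈ 874 mb.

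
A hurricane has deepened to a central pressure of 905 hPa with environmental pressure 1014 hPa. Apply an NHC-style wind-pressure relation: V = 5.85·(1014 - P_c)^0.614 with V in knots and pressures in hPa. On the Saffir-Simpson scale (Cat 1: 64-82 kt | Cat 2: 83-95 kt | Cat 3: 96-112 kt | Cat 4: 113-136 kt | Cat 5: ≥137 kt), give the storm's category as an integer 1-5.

ΔP = 1014 − 905 = 109 hPa.
V ≈ 5.85 × 109^0.614 = 5.85 × 17.82 ≈ 104 kt.
104 kt falls in the Category 3 band.

3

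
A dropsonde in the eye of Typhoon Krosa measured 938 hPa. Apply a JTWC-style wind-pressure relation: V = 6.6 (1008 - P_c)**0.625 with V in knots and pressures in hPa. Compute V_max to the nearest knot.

94 kt

ΔP = 1008 − 938 = 70 hPa.
70^0.625 ≈ 14.229.
V ≈ 6.6 × 14.229 ≈ 93.9 kt.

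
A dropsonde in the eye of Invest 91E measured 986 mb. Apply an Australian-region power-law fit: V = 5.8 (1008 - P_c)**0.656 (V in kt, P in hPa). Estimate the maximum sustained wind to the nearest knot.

ΔP = 1008 − 986 = 22 mb.
22^0.656 ≈ 7.597.
V ≈ 5.8 × 7.597 ≈ 44.1 kt.

44 kt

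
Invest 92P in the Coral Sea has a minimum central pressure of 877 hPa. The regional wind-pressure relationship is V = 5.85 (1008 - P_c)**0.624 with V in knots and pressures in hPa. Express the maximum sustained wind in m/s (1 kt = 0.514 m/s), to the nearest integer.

ΔP = 1008 − 877 = 131 hPa.
V ≈ 5.85 × 131^0.624 = 5.85 × 20.950 ≈ 122.556 kt.
122.556 × 0.514 ≈ 62.99 m/s → 63 m/s.

63 m/s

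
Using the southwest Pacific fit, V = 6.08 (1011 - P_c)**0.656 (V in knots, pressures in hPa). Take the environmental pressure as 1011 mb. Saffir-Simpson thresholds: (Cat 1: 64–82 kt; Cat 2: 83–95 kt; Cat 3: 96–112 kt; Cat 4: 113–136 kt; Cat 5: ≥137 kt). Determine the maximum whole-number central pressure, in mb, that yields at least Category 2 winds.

957 mb

Category 2 begins at V = 83 kt.
Required ΔP = (83/6.08)^(1/0.656) = 13.651^1.524 ≈ 53.76 mb.
P_c ≤ 1011 − 53.76 = 957.24, so the highest integer P_c is 957 mb.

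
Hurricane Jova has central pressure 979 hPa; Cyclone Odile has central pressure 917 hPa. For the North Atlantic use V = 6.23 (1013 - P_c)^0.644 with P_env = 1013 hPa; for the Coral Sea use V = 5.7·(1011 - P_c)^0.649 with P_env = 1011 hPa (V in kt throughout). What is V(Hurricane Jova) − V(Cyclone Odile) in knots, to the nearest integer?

Hurricane Jova: ΔP = 34; V ≈ 6.23 × 34^0.644 ≈ 60.36 kt.
Cyclone Odile: ΔP = 94; V ≈ 5.7 × 94^0.649 ≈ 108.75 kt.
Difference ≈ 60.36 − 108.75 = -48.39 → -48 kt.

-48 kt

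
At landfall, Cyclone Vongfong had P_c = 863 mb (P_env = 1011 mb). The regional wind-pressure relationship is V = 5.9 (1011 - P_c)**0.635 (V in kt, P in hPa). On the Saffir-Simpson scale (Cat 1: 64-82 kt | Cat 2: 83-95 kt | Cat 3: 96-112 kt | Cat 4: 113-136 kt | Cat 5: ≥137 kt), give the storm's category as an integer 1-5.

ΔP = 1011 − 863 = 148 mb.
V ≈ 5.9 × 148^0.635 = 5.9 × 23.88 ≈ 141 kt.
141 kt falls in the Category 5 band.

5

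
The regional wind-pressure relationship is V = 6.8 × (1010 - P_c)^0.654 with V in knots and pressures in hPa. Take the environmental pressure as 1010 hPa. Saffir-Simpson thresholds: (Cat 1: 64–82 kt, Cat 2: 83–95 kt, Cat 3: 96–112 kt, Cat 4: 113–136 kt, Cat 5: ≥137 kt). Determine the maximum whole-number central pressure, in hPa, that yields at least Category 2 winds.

964 hPa

Category 2 begins at V = 83 kt.
Required ΔP = (83/6.8)^(1/0.654) = 12.206^1.529 ≈ 45.86 hPa.
P_c ≤ 1010 − 45.86 = 964.14, so the highest integer P_c is 964 hPa.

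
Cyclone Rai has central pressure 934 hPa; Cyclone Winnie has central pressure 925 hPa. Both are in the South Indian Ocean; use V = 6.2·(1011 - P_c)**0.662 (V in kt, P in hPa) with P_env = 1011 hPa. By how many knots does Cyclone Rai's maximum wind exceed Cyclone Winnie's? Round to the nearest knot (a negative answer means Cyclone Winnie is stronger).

-8 kt

Cyclone Rai: ΔP = 77; V ≈ 6.2 × 77^0.662 ≈ 109.96 kt.
Cyclone Winnie: ΔP = 86; V ≈ 6.2 × 86^0.662 ≈ 118.31 kt.
Difference ≈ 109.96 − 118.31 = -8.35 → -8 kt.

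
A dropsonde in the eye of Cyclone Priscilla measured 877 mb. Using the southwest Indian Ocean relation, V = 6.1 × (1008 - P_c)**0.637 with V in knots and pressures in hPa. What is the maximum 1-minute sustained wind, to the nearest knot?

ΔP = 1008 − 877 = 131 mb.
131^0.637 ≈ 22.320.
V ≈ 6.1 × 22.320 ≈ 136.2 kt.

136 kt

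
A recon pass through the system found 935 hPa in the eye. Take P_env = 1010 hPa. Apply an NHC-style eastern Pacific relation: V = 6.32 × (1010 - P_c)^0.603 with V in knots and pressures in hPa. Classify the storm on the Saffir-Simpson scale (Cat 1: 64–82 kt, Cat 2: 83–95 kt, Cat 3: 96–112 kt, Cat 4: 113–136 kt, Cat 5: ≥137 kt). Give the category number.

ΔP = 1010 − 935 = 75 hPa.
V ≈ 6.32 × 75^0.603 = 6.32 × 13.51 ≈ 85 kt.
85 kt falls in the Category 2 band.

2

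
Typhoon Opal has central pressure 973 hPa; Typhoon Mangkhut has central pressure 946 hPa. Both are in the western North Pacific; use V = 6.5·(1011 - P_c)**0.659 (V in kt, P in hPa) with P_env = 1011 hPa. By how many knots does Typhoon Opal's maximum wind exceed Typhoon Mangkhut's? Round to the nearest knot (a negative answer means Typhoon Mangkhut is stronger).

Typhoon Opal: ΔP = 38; V ≈ 6.5 × 38^0.659 ≈ 71.45 kt.
Typhoon Mangkhut: ΔP = 65; V ≈ 6.5 × 65^0.659 ≈ 101.77 kt.
Difference ≈ 71.45 − 101.77 = -30.32 → -30 kt.

-30 kt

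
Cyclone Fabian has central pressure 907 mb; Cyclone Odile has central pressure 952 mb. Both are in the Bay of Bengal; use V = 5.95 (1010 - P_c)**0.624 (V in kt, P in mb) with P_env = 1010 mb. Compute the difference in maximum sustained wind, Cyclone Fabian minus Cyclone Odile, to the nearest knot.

Cyclone Fabian: ΔP = 103; V ≈ 5.95 × 103^0.624 ≈ 107.28 kt.
Cyclone Odile: ΔP = 58; V ≈ 5.95 × 58^0.624 ≈ 74.97 kt.
Difference ≈ 107.28 − 74.97 = 32.31 → 32 kt.

32 kt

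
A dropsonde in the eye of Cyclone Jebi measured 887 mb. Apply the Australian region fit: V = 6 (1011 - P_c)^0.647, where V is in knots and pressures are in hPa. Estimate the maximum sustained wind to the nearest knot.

ΔP = 1011 − 887 = 124 mb.
124^0.647 ≈ 22.617.
V ≈ 6 × 22.617 ≈ 135.7 kt.

136 kt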